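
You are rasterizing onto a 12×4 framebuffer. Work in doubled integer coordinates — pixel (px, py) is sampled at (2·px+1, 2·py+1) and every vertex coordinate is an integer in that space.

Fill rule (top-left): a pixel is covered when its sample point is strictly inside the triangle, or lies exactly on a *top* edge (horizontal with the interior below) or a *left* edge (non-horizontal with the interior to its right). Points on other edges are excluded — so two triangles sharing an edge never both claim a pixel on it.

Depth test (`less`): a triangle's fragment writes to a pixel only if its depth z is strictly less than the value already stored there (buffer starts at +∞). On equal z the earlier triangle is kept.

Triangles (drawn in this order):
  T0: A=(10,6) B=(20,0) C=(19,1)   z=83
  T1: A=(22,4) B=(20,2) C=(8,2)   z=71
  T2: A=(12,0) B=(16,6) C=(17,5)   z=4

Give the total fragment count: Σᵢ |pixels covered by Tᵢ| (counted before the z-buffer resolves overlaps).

T0:
  2·area = 4
  edge (10, 6)→(20, 0): d=(10,-6) top-left  bias=+0
  edge (20, 0)→(19, 1): d=(-1,1) right/bottom  bias=-1
  edge (19, 1)→(10, 6): d=(-9,5) right/bottom  bias=-1
    (9,0)@(19, 1): e=[4,0,0] → ·  [on edge]
    (7,1)@(15, 3): e=[0,2,2] → #  [on edge]
    (8,1)@(17, 3): e=[12,0,-8] → ·  [on edge]
    (7,2)@(15, 5): e=[20,0,-16] → ·  [on edge]
    (6,3)@(13, 7): e=[28,0,-24] → ·  [on edge]
  covered (1 px):
    · · · · · · · · · · · ·
    · · · · · · · # · · · ·
    · · · · · · · · · · · ·
    · · · · · · · · · · · ·
T1:
  2·area = 24  (B↔C swapped to make it positive)
  edge (22, 4)→(8, 2): d=(-14,-2) top-left  bias=+0
  edge (8, 2)→(20, 2): d=(12,0) top-left  bias=+0
  edge (20, 2)→(22, 4): d=(2,2) right/bottom  bias=-1
    (0,0)@(1, 1): e=[0,-12,36] → ·  [on edge]
    (9,0)@(19, 1): e=[36,-12,0] → ·  [on edge]
    (7,1)@(15, 3): e=[0,12,12] → #  [on edge]
    (8,1)@(17, 3): e=[4,12,8] → #
    (9,1)@(19, 3): e=[8,12,4] → #
    (10,1)@(21, 3): e=[12,12,0] → ·  [on edge]
    (7,2)@(15, 5): e=[-28,36,16] → ·
    (8,2)@(17, 5): e=[-24,36,12] → ·
    (9,2)@(19, 5): e=[-20,36,8] → ·
    (11,2)@(23, 5): e=[-12,36,0] → ·  [on edge]
  covered (3 px):
    · · · · · · · · · · · ·
    · · · · · · · # # # · ·
    · · · · · · · · · · · ·
    · · · · · · · · · · · ·
T2:
  2·area = 10  (B↔C swapped to make it positive)
  edge (12, 0)→(17, 5): d=(5,5) right/bottom  bias=-1
  edge (17, 5)→(16, 6): d=(-1,1) right/bottom  bias=-1
  edge (16, 6)→(12, 0): d=(-4,-6) top-left  bias=+0
    (6,0)@(13, 1): e=[0,8,2] → ·  [on edge]
    (10,0)@(21, 1): e=[-40,0,50] → ·  [on edge]
    (7,1)@(15, 3): e=[0,4,6] → ·  [on edge]
    (9,1)@(19, 3): e=[-20,0,30] → ·  [on edge]
    (8,2)@(17, 5): e=[0,0,10] → ·  [on edge]
    (7,3)@(15, 7): e=[20,0,-10] → ·  [on edge]
    (9,3)@(19, 7): e=[0,-4,14] → ·  [on edge]
  covered (0 px):
    · · · · · · · · · · · ·
    · · · · · · · · · · · ·
    · · · · · · · · · · · ·
    · · · · · · · · · · · ·

Final: 4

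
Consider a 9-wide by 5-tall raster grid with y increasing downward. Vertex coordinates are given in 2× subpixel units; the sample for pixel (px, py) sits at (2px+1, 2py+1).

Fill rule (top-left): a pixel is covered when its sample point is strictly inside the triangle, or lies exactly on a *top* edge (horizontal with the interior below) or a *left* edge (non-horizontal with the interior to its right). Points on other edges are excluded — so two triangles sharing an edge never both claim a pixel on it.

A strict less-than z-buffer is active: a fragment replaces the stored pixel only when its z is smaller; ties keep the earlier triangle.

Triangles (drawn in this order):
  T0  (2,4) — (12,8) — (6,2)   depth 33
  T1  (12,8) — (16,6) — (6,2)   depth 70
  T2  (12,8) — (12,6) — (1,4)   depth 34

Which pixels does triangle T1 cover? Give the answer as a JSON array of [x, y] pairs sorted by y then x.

T0:
  2·area = 36  (B↔C swapped to make it positive)
  edge (2, 4)→(6, 2): d=(4,-2) top-left  bias=+0
  edge (6, 2)→(12, 8): d=(6,6) right/bottom  bias=-1
  edge (12, 8)→(2, 4): d=(-10,-4) top-left  bias=+0
    (2,0)@(5, 1): e=[-6,0,42] → ·  [on edge]
    (2,1)@(5, 3): e=[2,12,22] → █
    (3,1)@(7, 3): e=[6,0,30] → ·  [on edge]
    (2,2)@(5, 5): e=[10,24,2] → █
    (3,2)@(7, 5): e=[14,12,10] → █
    (4,2)@(9, 5): e=[18,0,18] → ·  [on edge]
    (2,3)@(5, 7): e=[18,36,-18] → ·
    (3,3)@(7, 7): e=[22,24,-10] → ·
    (5,3)@(11, 7): e=[30,0,6] → ·  [on edge]
    (6,4)@(13, 9): e=[42,0,-6] → ·  [on edge]
  covered (3 px):
    · · · · · · · · ·
    · · █ · · · · · ·
    · · █ █ · · · · ·
    · · · · · · · · ·
    · · · · · · · · ·
T1:
  2·area = 36  (B↔C swapped to make it positive)
  edge (12, 8)→(6, 2): d=(-6,-6) top-left  bias=+0
  edge (6, 2)→(16, 6): d=(10,4) right/bottom  bias=-1
  edge (16, 6)→(12, 8): d=(-4,2) right/bottom  bias=-1
    (2,0)@(5, 1): e=[0,-6,42] → ·  [on edge]
    (3,1)@(7, 3): e=[0,6,30] → █  [on edge]
    (4,1)@(9, 3): e=[12,-2,26] → ·
    (3,2)@(7, 5): e=[-12,26,22] → ·
    (4,2)@(9, 5): e=[0,18,18] → █  [on edge]
    (5,2)@(11, 5): e=[12,10,14] → █
    (6,2)@(13, 5): e=[24,2,10] → █
    (7,2)@(15, 5): e=[36,-6,6] → ·
    (4,3)@(9, 7): e=[-12,38,10] → ·
    (5,3)@(11, 7): e=[0,30,6] → █  [on edge]
    (7,3)@(15, 7): e=[24,14,-2] → ·
    (5,4)@(11, 9): e=[-12,50,-2] → ·
    (6,4)@(13, 9): e=[0,42,-6] → ·  [on edge]
  covered (6 px):
    · · · · · · · · ·
    · · · █ · · · · ·
    · · · · █ █ █ · ·
    · · · · · █ █ · ·
    · · · · · · · · ·
T2:
  2·area = 22  (B↔C swapped to make it positive)
  edge (12, 8)→(1, 4): d=(-11,-4) top-left  bias=+0
  edge (1, 4)→(12, 6): d=(11,2) right/bottom  bias=-1
  edge (12, 6)→(12, 8): d=(0,2) right/bottom  bias=-1
    (2,2)@(5, 5): e=[5,3,14] → █
    (3,2)@(7, 5): e=[13,-1,10] → ·
    (2,3)@(5, 7): e=[-17,25,14] → ·
    (5,3)@(11, 7): e=[7,13,2] → █
    (6,3)@(13, 7): e=[15,9,-2] → ·
    (5,4)@(11, 9): e=[-15,35,2] → ·
  covered (2 px):
    · · · · · · · · ·
    · · · · · · · · ·
    · · █ · · · · · ·
    · · · · · █ · · ·
    · · · · · · · · ·

Final: [[3,1],[4,2],[5,2],[6,2],[5,3],[6,3]]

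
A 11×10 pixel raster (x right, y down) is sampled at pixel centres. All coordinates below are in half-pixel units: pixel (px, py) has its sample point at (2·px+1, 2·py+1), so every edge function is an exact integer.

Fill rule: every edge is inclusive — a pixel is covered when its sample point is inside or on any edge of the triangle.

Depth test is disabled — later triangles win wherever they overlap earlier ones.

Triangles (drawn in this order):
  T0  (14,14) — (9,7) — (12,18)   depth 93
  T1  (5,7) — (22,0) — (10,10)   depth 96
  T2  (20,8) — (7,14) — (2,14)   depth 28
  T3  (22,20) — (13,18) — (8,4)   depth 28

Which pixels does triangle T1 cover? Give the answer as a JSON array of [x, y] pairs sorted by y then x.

T0:
  2·area = 34  (B↔C swapped to make it positive)
  edge (14, 14)→(12, 18): d=(-2,4) inclusive
  edge (12, 18)→(9, 7): d=(-3,-11) inclusive
  edge (9, 7)→(14, 14): d=(5,7) inclusive
    (4,3)@(9, 7): e=[34,0,0] → █  [on edge]
    (5,3)@(11, 7): e=[26,22,-14] → ·
    (4,4)@(9, 9): e=[30,-6,10] → ·
    (5,5)@(11, 11): e=[18,10,6] → █
    (6,5)@(13, 11): e=[10,32,-8] → ·
    (5,6)@(11, 13): e=[14,4,16] → █
    (6,6)@(13, 13): e=[6,26,2] → █
    (7,6)@(15, 13): e=[-2,48,-12] → ·
    (5,7)@(11, 15): e=[10,-2,26] → ·
    (6,7)@(13, 15): e=[2,20,12] → █
    (7,7)@(15, 15): e=[-6,42,-2] → ·
    (6,8)@(13, 17): e=[-2,14,22] → ·
  covered (5 px):
    · · · · · · · · · · ·
    · · · · · · · · · · ·
    · · · · · · · · · · ·
    · · · · █ · · · · · ·
    · · · · · · · · · · ·
    · · · · · █ · · · · ·
    · · · · · █ █ · · · ·
    · · · · · · █ · · · ·
    · · · · · · · · · · ·
    · · · · · · · · · · ·
T1:
  2·area = 86
  edge (5, 7)→(22, 0): d=(17,-7) inclusive
  edge (22, 0)→(10, 10): d=(-12,10) inclusive
  edge (10, 10)→(5, 7): d=(-5,-3) inclusive
    (7,1)@(15, 3): e=[2,34,50] → █
    (8,1)@(17, 3): e=[16,14,56] → █
    (9,1)@(19, 3): e=[30,-6,62] → ·
    (5,2)@(11, 5): e=[8,50,28] → █
    (6,2)@(13, 5): e=[22,30,34] → █
    (8,2)@(17, 5): e=[50,-10,46] → ·
    (2,3)@(5, 7): e=[0,86,0] → █  [on edge]
    (3,3)@(7, 7): e=[14,66,6] → █
    (4,3)@(9, 7): e=[28,46,12] → █
    (7,3)@(15, 7): e=[70,-14,30] → ·
    (2,4)@(5, 9): e=[34,62,-10] → ·
    (3,4)@(7, 9): e=[48,42,-4] → ·
    (7,6)@(15, 13): e=[172,-86,0] → ·  [on edge]
  covered (12 px):
    · · · · · · · · · · ·
    · · · · · · · █ █ · ·
    · · · · · █ █ █ · · ·
    · · █ █ █ █ █ · · · ·
    · · · · █ █ · · · · ·
    · · · · · · · · · · ·
    · · · · · · · · · · ·
    · · · · · · · · · · ·
    · · · · · · · · · · ·
    · · · · · · · · · · ·
T2:
  2·area = 30
  edge (20, 8)→(7, 14): d=(-13,6) inclusive
  edge (7, 14)→(2, 14): d=(-5,0) inclusive
  edge (2, 14)→(20, 8): d=(18,-6) inclusive
    (8,4)@(17, 9): e=[5,25,0] → █  [on edge]
    (9,4)@(19, 9): e=[-7,25,12] → ·
    (5,5)@(11, 11): e=[15,15,0] → █  [on edge]
    (6,5)@(13, 11): e=[3,15,12] → █
    (7,5)@(15, 11): e=[-9,15,24] → ·
    (8,5)@(17, 11): e=[-21,15,36] → ·
    (2,6)@(5, 13): e=[25,5,0] → █  [on edge]
    (3,6)@(7, 13): e=[13,5,12] → █
    (4,6)@(9, 13): e=[1,5,24] → █
    (5,6)@(11, 13): e=[-11,5,36] → ·
    (6,6)@(13, 13): e=[-23,5,48] → ·
    (2,7)@(5, 15): e=[-1,-5,36] → ·
  covered (6 px):
    · · · · · · · · · · ·
    · · · · · · · · · · ·
    · · · · · · · · · · ·
    · · · · · · · · · · ·
    · · · · · · · · █ · ·
    · · · · · █ █ · · · ·
    · · █ █ █ · · · · · ·
    · · · · · · · · · · ·
    · · · · · · · · · · ·
    · · · · · · · · · · ·
T3:
  2·area = 116
  edge (22, 20)→(13, 18): d=(-9,-2) inclusive
  edge (13, 18)→(8, 4): d=(-5,-14) inclusive
  edge (8, 4)→(22, 20): d=(14,16) inclusive
    (5,4)@(11, 9): e=[77,17,22] → █
    (6,4)@(13, 9): e=[81,45,-10] → ·
    (5,5)@(11, 11): e=[59,7,50] → █
    (6,5)@(13, 11): e=[63,35,18] → █
    (7,5)@(15, 11): e=[67,63,-14] → ·
    (5,6)@(11, 13): e=[41,-3,78] → ·
    (6,6)@(13, 13): e=[45,25,46] → █
    (7,6)@(15, 13): e=[49,53,14] → █
    (8,6)@(17, 13): e=[53,81,-18] → ·
    (6,7)@(13, 15): e=[27,15,74] → █
    (8,7)@(17, 15): e=[35,71,10] → █
    (9,7)@(19, 15): e=[39,99,-22] → ·
  covered (14 px):
    · · · · · · · · · · ·
    · · · · · · · · · · ·
    · · · · · · · · · · ·
    · · · · · · · · · · ·
    · · · · · █ · · · · ·
    · · · · · █ █ · · · ·
    · · · · · · █ █ · · ·
    · · · · · · █ █ █ · ·
    · · · · · · █ █ █ █ ·
    · · · · · · · · · █ █

Result: [[7,1],[8,1],[5,2],[6,2],[7,2],[2,3],[3,3],[4,3],[5,3],[6,3],[4,4],[5,4]]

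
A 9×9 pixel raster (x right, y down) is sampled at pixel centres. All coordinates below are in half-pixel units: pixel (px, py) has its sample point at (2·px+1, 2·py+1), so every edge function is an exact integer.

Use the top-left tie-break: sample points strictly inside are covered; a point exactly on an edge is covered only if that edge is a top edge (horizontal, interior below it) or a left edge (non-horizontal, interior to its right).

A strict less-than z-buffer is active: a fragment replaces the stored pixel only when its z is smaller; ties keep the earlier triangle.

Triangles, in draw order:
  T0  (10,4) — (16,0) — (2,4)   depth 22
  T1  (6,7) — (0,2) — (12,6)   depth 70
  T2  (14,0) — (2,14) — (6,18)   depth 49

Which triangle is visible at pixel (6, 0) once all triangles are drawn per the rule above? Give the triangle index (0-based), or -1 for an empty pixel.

T0:
  2·area = 32  (B↔C swapped to make it positive)
  edge (10, 4)→(2, 4): d=(-8,0) right/bottom  bias=-1
  edge (2, 4)→(16, 0): d=(14,-4) top-left  bias=+0
  edge (16, 0)→(10, 4): d=(-6,4) right/bottom  bias=-1
    (6,0)@(13, 1): e=[24,2,6] → X
    (7,0)@(15, 1): e=[24,10,-2] → .
    (3,1)@(7, 3): e=[8,6,18] → X
    (4,1)@(9, 3): e=[8,14,10] → X
    (5,1)@(11, 3): e=[8,22,2] → X
    (6,1)@(13, 3): e=[8,30,-6] → .
    (3,2)@(7, 5): e=[-8,34,6] → .
    (4,2)@(9, 5): e=[-8,42,-2] → .
    (5,2)@(11, 5): e=[-8,50,-10] → .
  covered (4 px):
    . . . . . . X . .
    . . . X X X . . .
    . . . . . . . . .
    . . . . . . . . .
    . . . . . . . . .
    . . . . . . . . .
    . . . . . . . . .
    . . . . . . . . .
    . . . . . . . . .
T1:
  2·area = 36
  edge (6, 7)→(0, 2): d=(-6,-5) top-left  bias=+0
  edge (0, 2)→(12, 6): d=(12,4) right/bottom  bias=-1
  edge (12, 6)→(6, 7): d=(-6,1) right/bottom  bias=-1
    (1,1)@(3, 3): e=[9,0,27] → .  [on edge]
    (2,2)@(5, 5): e=[7,16,13] → X
    (3,2)@(7, 5): e=[17,8,11] → X
    (4,2)@(9, 5): e=[27,0,9] → .  [on edge]
    (2,3)@(5, 7): e=[-5,40,1] → .
    (3,3)@(7, 7): e=[5,32,-1] → .
    (7,3)@(15, 7): e=[45,0,-9] → .  [on edge]
  covered (2 px):
    . . . . . . . . .
    . . . . . . . . .
    . . X X . . . . .
    . . . . . . . . .
    . . . . . . . . .
    . . . . . . . . .
    . . . . . . . . .
    . . . . . . . . .
    . . . . . . . . .
T2:
  2·area = 104  (B↔C swapped to make it positive)
  edge (14, 0)→(6, 18): d=(-8,18) right/bottom  bias=-1
  edge (6, 18)→(2, 14): d=(-4,-4) top-left  bias=+0
  edge (2, 14)→(14, 0): d=(12,-14) top-left  bias=+0
    (5,2)@(11, 5): e=[14,72,18] → X
    (6,2)@(13, 5): e=[-22,80,46] → .
    (4,3)@(9, 7): e=[34,56,14] → X
    (5,3)@(11, 7): e=[-2,64,42] → .
    (3,4)@(7, 9): e=[54,40,10] → X
    (5,4)@(11, 9): e=[-18,56,66] → .
    (2,5)@(5, 11): e=[74,24,6] → X
    (5,5)@(11, 11): e=[-34,48,90] → .
    (0,6)@(1, 13): e=[130,0,-26] → .  [on edge]
    (1,6)@(3, 13): e=[94,8,2] → X
    (4,6)@(9, 13): e=[-14,32,86] → .
    (1,7)@(3, 15): e=[78,0,26] → X  [on edge]
    (2,8)@(5, 17): e=[26,0,78] → X  [on edge]
  covered (14 px):
    . . . . . . . . .
    . . . . . . . . .
    . . . . . X . . .
    . . . . X . . . .
    . . . X X . . . .
    . . X X X . . . .
    . X X X . . . . .
    . X X X . . . . .
    . . X . . . . . .

Z-buffer (winner per pixel, '.' = empty):
  . . . . . . 0 . .
  . . . 0 0 0 . . .
  . . 1 1 . 2 . . .
  . . . . 2 . . . .
  . . . 2 2 . . . .
  . . 2 2 2 . . . .
  . 2 2 2 . . . . .
  . 2 2 2 . . . . .
  . . 2 . . . . . .

Final: 0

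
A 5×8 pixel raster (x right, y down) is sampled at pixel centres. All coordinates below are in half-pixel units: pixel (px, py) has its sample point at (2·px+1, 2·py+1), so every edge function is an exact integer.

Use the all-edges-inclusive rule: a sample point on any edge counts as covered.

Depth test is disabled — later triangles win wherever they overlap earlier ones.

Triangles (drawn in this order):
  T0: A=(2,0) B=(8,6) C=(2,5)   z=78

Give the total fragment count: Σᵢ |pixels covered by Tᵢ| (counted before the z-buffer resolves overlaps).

T0:
  2·area = 30
  edge (2, 0)→(8, 6): d=(6,6) inclusive
  edge (8, 6)→(2, 5): d=(-6,-1) inclusive
  edge (2, 5)→(2, 0): d=(0,-5) inclusive
    (1,0)@(3, 1): e=[0,25,5] → █  [on edge]
    (2,0)@(5, 1): e=[-12,27,15] → ·
    (1,1)@(3, 3): e=[12,13,5] → █
    (2,1)@(5, 3): e=[0,15,15] → █  [on edge]
    (3,1)@(7, 3): e=[-12,17,25] → ·
    (1,2)@(3, 5): e=[24,1,5] → █
    (3,2)@(7, 5): e=[0,5,25] → █  [on edge]
    (4,2)@(9, 5): e=[-12,7,35] → ·
    (1,3)@(3, 7): e=[36,-11,5] → ·
    (2,3)@(5, 7): e=[24,-9,15] → ·
    (3,3)@(7, 7): e=[12,-7,25] → ·
    (4,3)@(9, 7): e=[0,-5,35] → ·  [on edge]
  covered (6 px):
    · █ · · ·
    · █ █ · ·
    · █ █ █ ·
    · · · · ·
    · · · · ·
    · · · · ·
    · · · · ·
    · · · · ·

Final: 6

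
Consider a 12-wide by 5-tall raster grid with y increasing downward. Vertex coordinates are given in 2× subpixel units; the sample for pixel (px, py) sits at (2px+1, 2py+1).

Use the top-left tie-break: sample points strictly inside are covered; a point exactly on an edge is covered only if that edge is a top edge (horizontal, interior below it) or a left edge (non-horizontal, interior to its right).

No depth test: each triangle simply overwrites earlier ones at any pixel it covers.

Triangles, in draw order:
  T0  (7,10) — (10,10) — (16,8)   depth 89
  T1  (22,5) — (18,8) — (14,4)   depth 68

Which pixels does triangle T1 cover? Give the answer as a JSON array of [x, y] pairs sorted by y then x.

T0:
  2·area = 6  (B↔C swapped to make it positive)
  edge (7, 10)→(16, 8): d=(9,-2) top-left  bias=+0
  edge (16, 8)→(10, 10): d=(-6,2) right/bottom  bias=-1
  edge (10, 10)→(7, 10): d=(-3,0) right/bottom  bias=-1
    (9,3)@(19, 7): e=[-3,0,9] → .  [on edge]
    (6,4)@(13, 9): e=[3,0,3] → .  [on edge]
  covered (0 px):
    . . . . . . . . . . . .
    . . . . . . . . . . . .
    . . . . . . . . . . . .
    . . . . . . . . . . . .
    . . . . . . . . . . . .
T1:
  2·area = 28
  edge (22, 5)→(18, 8): d=(-4,3) right/bottom  bias=-1
  edge (18, 8)→(14, 4): d=(-4,-4) top-left  bias=+0
  edge (14, 4)→(22, 5): d=(8,1) right/bottom  bias=-1
    (5,0)@(11, 1): e=[49,0,-21] → .  [on edge]
    (6,1)@(13, 3): e=[35,0,-7] → .  [on edge]
    (7,2)@(15, 5): e=[21,0,7] → X  [on edge]
    (8,2)@(17, 5): e=[15,8,5] → X
    (9,2)@(19, 5): e=[9,16,3] → X
    (10,2)@(21, 5): e=[3,24,1] → X
    (11,2)@(23, 5): e=[-3,32,-1] → .
    (7,3)@(15, 7): e=[13,-8,23] → .
    (8,3)@(17, 7): e=[7,0,21] → X  [on edge]
    (10,3)@(21, 7): e=[-5,16,17] → .
    (8,4)@(17, 9): e=[-1,-8,37] → .
    (9,4)@(19, 9): e=[-7,0,35] → .  [on edge]
  covered (6 px):
    . . . . . . . . . . . .
    . . . . . . . . . . . .
    . . . . . . . X X X X .
    . . . . . . . . X X . .
    . . . . . . . . . . . .

Result: [[7,2],[8,2],[9,2],[10,2],[8,3],[9,3]]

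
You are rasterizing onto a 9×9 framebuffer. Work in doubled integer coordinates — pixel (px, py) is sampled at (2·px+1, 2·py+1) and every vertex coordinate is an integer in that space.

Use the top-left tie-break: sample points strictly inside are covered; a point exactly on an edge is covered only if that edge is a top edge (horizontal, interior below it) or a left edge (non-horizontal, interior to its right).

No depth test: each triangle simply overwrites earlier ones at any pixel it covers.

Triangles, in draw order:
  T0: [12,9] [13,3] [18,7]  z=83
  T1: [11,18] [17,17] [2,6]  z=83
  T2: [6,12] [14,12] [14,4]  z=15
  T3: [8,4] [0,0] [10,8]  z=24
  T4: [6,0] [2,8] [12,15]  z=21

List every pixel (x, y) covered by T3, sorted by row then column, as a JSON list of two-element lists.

T0:
  2·area = 34
  edge (12, 9)→(13, 3): d=(1,-6) top-left  bias=+0
  edge (13, 3)→(18, 7): d=(5,4) right/bottom  bias=-1
  edge (18, 7)→(12, 9): d=(-6,2) right/bottom  bias=-1
    (6,1)@(13, 3): e=[0,0,34] → ·  [on edge]
    (6,2)@(13, 5): e=[2,10,22] → #
    (7,2)@(15, 5): e=[14,2,18] → #
    (8,2)@(17, 5): e=[26,-6,14] → ·
    (6,3)@(13, 7): e=[4,20,10] → #
    (8,3)@(17, 7): e=[28,4,2] → #
    (6,4)@(13, 9): e=[6,30,-2] → ·
    (7,4)@(15, 9): e=[18,22,-6] → ·
    (8,4)@(17, 9): e=[30,14,-10] → ·
    (5,7)@(11, 15): e=[0,68,-34] → ·  [on edge]
  covered (5 px):
    · · · · · · · · ·
    · · · · · · · · ·
    · · · · · · # # ·
    · · · · · · # # #
    · · · · · · · · ·
    · · · · · · · · ·
    · · · · · · · · ·
    · · · · · · · · ·
    · · · · · · · · ·
T1:
  2·area = 81  (B↔C swapped to make it positive)
  edge (11, 18)→(2, 6): d=(-9,-12) top-left  bias=+0
  edge (2, 6)→(17, 17): d=(15,11) right/bottom  bias=-1
  edge (17, 17)→(11, 18): d=(-6,1) right/bottom  bias=-1
    (1,3)@(3, 7): e=[3,4,74] → #
    (2,3)@(5, 7): e=[27,-18,72] → ·
    (1,4)@(3, 9): e=[-15,34,62] → ·
    (2,4)@(5, 9): e=[9,12,60] → #
    (3,4)@(7, 9): e=[33,-10,58] → ·
    (2,5)@(5, 11): e=[-9,42,48] → ·
    (3,5)@(7, 11): e=[15,20,46] → #
    (4,5)@(9, 11): e=[39,-2,44] → ·
    (3,6)@(7, 13): e=[-3,50,34] → ·
    (4,6)@(9, 13): e=[21,28,32] → #
    (5,6)@(11, 13): e=[45,6,30] → #
    (6,6)@(13, 13): e=[69,-16,28] → ·
    (8,8)@(17, 17): e=[81,0,0] → ·  [on edge]
  covered (11 px):
    · · · · · · · · ·
    · · · · · · · · ·
    · · · · · · · · ·
    · # · · · · · · ·
    · · # · · · · · ·
    · · · # · · · · ·
    · · · · # # · · ·
    · · · · # # # · ·
    · · · · · # # # ·
T2:
  2·area = 64  (B↔C swapped to make it positive)
  edge (6, 12)→(14, 4): d=(8,-8) top-left  bias=+0
  edge (14, 4)→(14, 12): d=(0,8) right/bottom  bias=-1
  edge (14, 12)→(6, 12): d=(-8,0) right/bottom  bias=-1
    (8,0)@(17, 1): e=[0,-24,88] → ·  [on edge]
    (7,1)@(15, 3): e=[0,-8,72] → ·  [on edge]
    (6,2)@(13, 5): e=[0,8,56] → #  [on edge]
    (7,2)@(15, 5): e=[16,-8,56] → ·
    (5,3)@(11, 7): e=[0,24,40] → #  [on edge]
    (7,3)@(15, 7): e=[32,-8,40] → ·
    (4,4)@(9, 9): e=[0,40,24] → #  [on edge]
    (7,4)@(15, 9): e=[48,-8,24] → ·
    (3,5)@(7, 11): e=[0,56,8] → #  [on edge]
    (7,5)@(15, 11): e=[64,-8,8] → ·
    (2,6)@(5, 13): e=[0,72,-8] → ·  [on edge]
    (3,6)@(7, 13): e=[16,56,-8] → ·
    (1,7)@(3, 15): e=[0,88,-24] → ·  [on edge]
    (0,8)@(1, 17): e=[0,104,-40] → ·  [on edge]
  covered (10 px):
    · · · · · · · · ·
    · · · · · · · · ·
    · · · · · · # · ·
    · · · · · # # · ·
    · · · · # # # · ·
    · · · # # # # · ·
    · · · · · · · · ·
    · · · · · · · · ·
    · · · · · · · · ·
T3:
  2·area = 24  (B↔C swapped to make it positive)
  edge (8, 4)→(10, 8): d=(2,4) right/bottom  bias=-1
  edge (10, 8)→(0, 0): d=(-10,-8) top-left  bias=+0
  edge (0, 0)→(8, 4): d=(8,4) right/bottom  bias=-1
    (2,1)@(5, 3): e=[10,10,4] → #
    (3,1)@(7, 3): e=[2,26,-4] → ·
    (2,2)@(5, 5): e=[14,-10,20] → ·
    (3,2)@(7, 5): e=[6,6,12] → #
    (4,2)@(9, 5): e=[-2,22,4] → ·
    (3,3)@(7, 7): e=[10,-14,28] → ·
    (4,3)@(9, 7): e=[2,2,20] → #
    (5,3)@(11, 7): e=[-6,18,12] → ·
    (4,4)@(9, 9): e=[6,-18,36] → ·
  covered (3 px):
    · · · · · · · · ·
    · · # · · · · · ·
    · · · # · · · · ·
    · · · · # · · · ·
    · · · · · · · · ·
    · · · · · · · · ·
    · · · · · · · · ·
    · · · · · · · · ·
    · · · · · · · · ·
T4:
  2·area = 108  (B↔C swapped to make it positive)
  edge (6, 0)→(12, 15): d=(6,15) right/bottom  bias=-1
  edge (12, 15)→(2, 8): d=(-10,-7) top-left  bias=+0
  edge (2, 8)→(6, 0): d=(4,-8) top-left  bias=+0
    (2,1)@(5, 3): e=[33,71,4] → #
    (3,1)@(7, 3): e=[3,85,20] → #
    (4,1)@(9, 3): e=[-27,99,36] → ·
    (2,2)@(5, 5): e=[45,51,12] → #
    (4,2)@(9, 5): e=[-15,79,44] → ·
    (1,3)@(3, 7): e=[87,17,4] → #
    (4,3)@(9, 7): e=[-3,59,52] → ·
    (1,4)@(3, 9): e=[99,-3,12] → ·
    (2,4)@(5, 9): e=[69,11,28] → #
    (4,4)@(9, 9): e=[9,39,60] → #
    (5,4)@(11, 9): e=[-21,53,76] → ·
    (2,5)@(5, 11): e=[81,-9,36] → ·
  covered (13 px):
    · · · · · · · · ·
    · · # # · · · · ·
    · · # # · · · · ·
    · # # # · · · · ·
    · · # # # · · · ·
    · · · # # · · · ·
    · · · · · # · · ·
    · · · · · · · · ·
    · · · · · · · · ·

Answer: [[2,1],[3,2],[4,3]]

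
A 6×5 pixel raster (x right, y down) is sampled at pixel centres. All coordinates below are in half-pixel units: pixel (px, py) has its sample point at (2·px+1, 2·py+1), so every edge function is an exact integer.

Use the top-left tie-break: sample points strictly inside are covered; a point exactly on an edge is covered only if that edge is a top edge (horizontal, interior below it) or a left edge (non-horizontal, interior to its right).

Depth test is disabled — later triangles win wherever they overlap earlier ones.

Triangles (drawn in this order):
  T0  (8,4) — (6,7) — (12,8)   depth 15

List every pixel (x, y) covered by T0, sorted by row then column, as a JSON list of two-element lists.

T0:
  2·area = 20  (B↔C swapped to make it positive)
  edge (8, 4)→(12, 8): d=(4,4) right/bottom  bias=-1
  edge (12, 8)→(6, 7): d=(-6,-1) top-left  bias=+0
  edge (6, 7)→(8, 4): d=(2,-3) top-left  bias=+0
    (2,0)@(5, 1): e=[0,35,-15] → ·  [on edge]
    (3,1)@(7, 3): e=[0,25,-5] → ·  [on edge]
    (4,2)@(9, 5): e=[0,15,5] → ·  [on edge]
    (3,3)@(7, 7): e=[16,1,3] → █
    (4,3)@(9, 7): e=[8,3,9] → █
    (5,3)@(11, 7): e=[0,5,15] → ·  [on edge]
    (3,4)@(7, 9): e=[24,-11,7] → ·
    (4,4)@(9, 9): e=[16,-9,13] → ·
  covered (2 px):
    · · · · · ·
    · · · · · ·
    · · · · · ·
    · · · █ █ ·
    · · · · · ·

Final: [[3,3],[4,3]]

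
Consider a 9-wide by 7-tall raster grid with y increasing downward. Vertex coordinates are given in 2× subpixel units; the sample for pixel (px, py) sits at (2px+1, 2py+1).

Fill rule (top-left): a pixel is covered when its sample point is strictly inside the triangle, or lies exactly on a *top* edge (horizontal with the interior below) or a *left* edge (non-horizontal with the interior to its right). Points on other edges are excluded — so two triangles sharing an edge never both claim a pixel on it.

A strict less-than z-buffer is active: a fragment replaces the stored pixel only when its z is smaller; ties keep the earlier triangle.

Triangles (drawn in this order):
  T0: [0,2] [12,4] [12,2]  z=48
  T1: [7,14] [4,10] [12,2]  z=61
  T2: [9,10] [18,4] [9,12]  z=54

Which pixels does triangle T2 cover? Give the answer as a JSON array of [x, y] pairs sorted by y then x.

T0:
  2·area = 24  (B↔C swapped to make it positive)
  edge (0, 2)→(12, 2): d=(12,0) top-left  bias=+0
  edge (12, 2)→(12, 4): d=(0,2) right/bottom  bias=-1
  edge (12, 4)→(0, 2): d=(-12,-2) top-left  bias=+0
    (3,1)@(7, 3): e=[12,10,2] → #
    (4,1)@(9, 3): e=[12,6,6] → #
    (5,1)@(11, 3): e=[12,2,10] → #
    (6,1)@(13, 3): e=[12,-2,14] → ·
    (3,2)@(7, 5): e=[36,10,-22] → ·
    (4,2)@(9, 5): e=[36,6,-18] → ·
    (5,2)@(11, 5): e=[36,2,-14] → ·
  covered (3 px):
    · · · · · · · · ·
    · · · # # # · · ·
    · · · · · · · · ·
    · · · · · · · · ·
    · · · · · · · · ·
    · · · · · · · · ·
    · · · · · · · · ·
T1:
  2·area = 56
  edge (7, 14)→(4, 10): d=(-3,-4) top-left  bias=+0
  edge (4, 10)→(12, 2): d=(8,-8) top-left  bias=+0
  edge (12, 2)→(7, 14): d=(-5,12) right/bottom  bias=-1
    (6,0)@(13, 1): e=[63,0,-7] → ·  [on edge]
    (5,1)@(11, 3): e=[49,0,7] → #  [on edge]
    (6,1)@(13, 3): e=[57,16,-17] → ·
    (4,2)@(9, 5): e=[35,0,21] → #  [on edge]
    (5,2)@(11, 5): e=[43,16,-3] → ·
    (3,3)@(7, 7): e=[21,0,35] → #  [on edge]
    (5,3)@(11, 7): e=[37,32,-13] → ·
    (2,4)@(5, 9): e=[7,0,49] → #  [on edge]
    (5,4)@(11, 9): e=[31,48,-23] → ·
    (1,5)@(3, 11): e=[-7,0,63] → ·  [on edge]
    (2,5)@(5, 11): e=[1,16,39] → #
    (4,5)@(9, 11): e=[17,48,-9] → ·
    (0,6)@(1, 13): e=[-21,0,77] → ·  [on edge]
  covered (10 px):
    · · · · · · · · ·
    · · · · · # · · ·
    · · · · # · · · ·
    · · · # # · · · ·
    · · # # # · · · ·
    · · # # · · · · ·
    · · · # · · · · ·
T2:
  2·area = 18
  edge (9, 10)→(18, 4): d=(9,-6) top-left  bias=+0
  edge (18, 4)→(9, 12): d=(-9,8) right/bottom  bias=-1
  edge (9, 12)→(9, 10): d=(0,-2) top-left  bias=+0
    (4,0)@(9, 1): e=[-81,99,0] → ·  [on edge]
    (4,1)@(9, 3): e=[-63,81,0] → ·  [on edge]
    (4,2)@(9, 5): e=[-45,63,0] → ·  [on edge]
    (4,3)@(9, 7): e=[-27,45,0] → ·  [on edge]
    (4,4)@(9, 9): e=[-9,27,0] → ·  [on edge]
    (5,4)@(11, 9): e=[3,11,4] → #
    (6,4)@(13, 9): e=[15,-5,8] → ·
    (4,5)@(9, 11): e=[9,9,0] → #  [on edge]
    (5,5)@(11, 11): e=[21,-7,4] → ·
    (4,6)@(9, 13): e=[27,-9,0] → ·  [on edge]
  covered (2 px):
    · · · · · · · · ·
    · · · · · · · · ·
    · · · · · · · · ·
    · · · · · · · · ·
    · · · · · # · · ·
    · · · · # · · · ·
    · · · · · · · · ·

Answer: [[5,4],[4,5]]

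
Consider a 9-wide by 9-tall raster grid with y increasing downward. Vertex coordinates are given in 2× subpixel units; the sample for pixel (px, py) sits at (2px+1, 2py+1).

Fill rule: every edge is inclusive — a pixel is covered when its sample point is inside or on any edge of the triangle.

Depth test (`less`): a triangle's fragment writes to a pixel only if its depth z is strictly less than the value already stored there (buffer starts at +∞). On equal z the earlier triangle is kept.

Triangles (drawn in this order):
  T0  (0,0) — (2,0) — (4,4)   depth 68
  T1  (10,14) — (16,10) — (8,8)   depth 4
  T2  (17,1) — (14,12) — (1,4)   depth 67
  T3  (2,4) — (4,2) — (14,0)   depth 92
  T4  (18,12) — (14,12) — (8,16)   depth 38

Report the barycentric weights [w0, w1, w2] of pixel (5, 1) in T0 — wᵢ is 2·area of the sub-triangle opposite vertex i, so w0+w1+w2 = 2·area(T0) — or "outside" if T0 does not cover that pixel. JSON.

T0:
  2·area = 8
  edge (0, 0)→(2, 0): d=(2,0) inclusive
  edge (2, 0)→(4, 4): d=(2,4) inclusive
  edge (4, 4)→(0, 0): d=(-4,-4) inclusive
    (0,0)@(1, 1): e=[2,6,0] → #  [on edge]
    (1,0)@(3, 1): e=[2,-2,8] → ·
    (0,1)@(1, 3): e=[6,10,-8] → ·
    (1,1)@(3, 3): e=[6,2,0] → #  [on edge]
    (2,1)@(5, 3): e=[6,-6,8] → ·
    (1,2)@(3, 5): e=[10,6,-8] → ·
    (2,2)@(5, 5): e=[10,-2,0] → ·  [on edge]
    (3,3)@(7, 7): e=[14,-6,0] → ·  [on edge]
    (4,4)@(9, 9): e=[18,-10,0] → ·  [on edge]
    (5,5)@(11, 11): e=[22,-14,0] → ·  [on edge]
    (6,6)@(13, 13): e=[26,-18,0] → ·  [on edge]
    (7,7)@(15, 15): e=[30,-22,0] → ·  [on edge]
    (8,8)@(17, 17): e=[34,-26,0] → ·  [on edge]
  covered (2 px):
    # · · · · · · · ·
    · # · · · · · · ·
    · · · · · · · · ·
    · · · · · · · · ·
    · · · · · · · · ·
    · · · · · · · · ·
    · · · · · · · · ·
    · · · · · · · · ·
    · · · · · · · · ·
T1:
  2·area = 44  (B↔C swapped to make it positive)
  edge (10, 14)→(8, 8): d=(-2,-6) inclusive
  edge (8, 8)→(16, 10): d=(8,2) inclusive
  edge (16, 10)→(10, 14): d=(-6,4) inclusive
    (3,2)@(7, 5): e=[0,-22,66] → ·  [on edge]
    (4,4)@(9, 9): e=[4,6,34] → #
    (5,4)@(11, 9): e=[16,2,26] → #
    (6,4)@(13, 9): e=[28,-2,18] → ·
    (4,5)@(9, 11): e=[0,22,22] → #  [on edge]
    (6,5)@(13, 11): e=[24,14,6] → #
    (7,5)@(15, 11): e=[36,10,-2] → ·
    (4,6)@(9, 13): e=[-4,38,10] → ·
    (5,6)@(11, 13): e=[8,34,2] → #
    (6,6)@(13, 13): e=[20,30,-6] → ·
    (5,7)@(11, 15): e=[4,50,-10] → ·
    (5,8)@(11, 17): e=[0,66,-22] → ·  [on edge]
  covered (6 px):
    · · · · · · · · ·
    · · · · · · · · ·
    · · · · · · · · ·
    · · · · · · · · ·
    · · · · # # · · ·
    · · · · # # # · ·
    · · · · · # · · ·
    · · · · · · · · ·
    · · · · · · · · ·
T2:
  2·area = 167
  edge (17, 1)→(14, 12): d=(-3,11) inclusive
  edge (14, 12)→(1, 4): d=(-13,-8) inclusive
  edge (1, 4)→(17, 1): d=(16,-3) inclusive
    (8,0)@(17, 1): e=[0,167,0] → #  [on edge]
    (3,1)@(7, 3): e=[104,61,2] → #
    (4,1)@(9, 3): e=[82,77,8] → #
    (5,1)@(11, 3): e=[60,93,14] → #
    (6,1)@(13, 3): e=[38,109,20] → #
    (7,1)@(15, 3): e=[16,125,26] → #
    (8,1)@(17, 3): e=[-6,141,32] → ·
    (1,2)@(3, 5): e=[142,3,22] → #
    (2,2)@(5, 5): e=[120,19,28] → #
    (8,2)@(17, 5): e=[-12,115,64] → ·
    (1,3)@(3, 7): e=[136,-23,54] → ·
    (2,3)@(5, 7): e=[114,-7,60] → ·
  covered (21 px):
    · · · · · · · · #
    · · · # # # # # ·
    · # # # # # # # ·
    · · · # # # # # ·
    · · · · · # # · ·
    · · · · · · # · ·
    · · · · · · · · ·
    · · · · · · · · ·
    · · · · · · · · ·
T3:
  2·area = 16
  edge (2, 4)→(4, 2): d=(2,-2) inclusive
  edge (4, 2)→(14, 0): d=(10,-2) inclusive
  edge (14, 0)→(2, 4): d=(-12,4) inclusive
    (2,0)@(5, 1): e=[0,-8,24] → ·  [on edge]
    (4,0)@(9, 1): e=[8,0,8] → #  [on edge]
    (5,0)@(11, 1): e=[12,4,0] → #  [on edge]
    (6,0)@(13, 1): e=[16,8,-8] → ·
    (1,1)@(3, 3): e=[0,8,8] → #  [on edge]
    (2,1)@(5, 3): e=[4,12,0] → #  [on edge]
    (3,1)@(7, 3): e=[8,16,-8] → ·
    (4,1)@(9, 3): e=[12,20,-16] → ·
    (5,1)@(11, 3): e=[16,24,-24] → ·
    (0,2)@(1, 5): e=[0,24,-8] → ·  [on edge]
    (1,2)@(3, 5): e=[4,28,-16] → ·
    (2,2)@(5, 5): e=[8,32,-24] → ·
  covered (4 px):
    · · · · # # · · ·
    · # # · · · · · ·
    · · · · · · · · ·
    · · · · · · · · ·
    · · · · · · · · ·
    · · · · · · · · ·
    · · · · · · · · ·
    · · · · · · · · ·
    · · · · · · · · ·
T4:
  2·area = 16  (B↔C swapped to make it positive)
  edge (18, 12)→(8, 16): d=(-10,4) inclusive
  edge (8, 16)→(14, 12): d=(6,-4) inclusive
  edge (14, 12)→(18, 12): d=(4,0) inclusive
    (6,6)@(13, 13): e=[10,2,4] → #
    (7,6)@(15, 13): e=[2,10,4] → #
    (8,6)@(17, 13): e=[-6,18,4] → ·
    (6,7)@(13, 15): e=[-10,14,12] → ·
    (7,7)@(15, 15): e=[-18,22,12] → ·
  covered (2 px):
    · · · · · · · · ·
    · · · · · · · · ·
    · · · · · · · · ·
    · · · · · · · · ·
    · · · · · · · · ·
    · · · · · · · · ·
    · · · · · · # # ·
    · · · · · · · · ·
    · · · · · · · · ·

Answer: "outside"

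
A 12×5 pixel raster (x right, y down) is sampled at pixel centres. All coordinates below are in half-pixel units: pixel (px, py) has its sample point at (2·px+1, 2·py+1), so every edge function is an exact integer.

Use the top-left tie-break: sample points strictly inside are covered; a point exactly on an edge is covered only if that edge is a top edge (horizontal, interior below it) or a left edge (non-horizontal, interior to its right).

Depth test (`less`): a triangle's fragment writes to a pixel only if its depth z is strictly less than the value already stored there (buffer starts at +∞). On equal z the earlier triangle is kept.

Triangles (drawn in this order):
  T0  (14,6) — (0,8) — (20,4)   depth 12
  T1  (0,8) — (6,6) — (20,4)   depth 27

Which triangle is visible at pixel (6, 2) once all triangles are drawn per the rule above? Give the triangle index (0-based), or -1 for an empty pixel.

T0:
  2·area = 16
  edge (14, 6)→(0, 8): d=(-14,2) right/bottom  bias=-1
  edge (0, 8)→(20, 4): d=(20,-4) top-left  bias=+0
  edge (20, 4)→(14, 6): d=(-6,2) right/bottom  bias=-1
    (11,1)@(23, 3): e=[24,-8,0] → .  [on edge]
    (7,2)@(15, 5): e=[12,0,4] → X  [on edge]
    (8,2)@(17, 5): e=[8,8,0] → .  [on edge]
    (10,2)@(21, 5): e=[0,24,-8] → .  [on edge]
    (2,3)@(5, 7): e=[4,0,12] → X  [on edge]
    (3,3)@(7, 7): e=[0,8,8] → .  [on edge]
    (5,3)@(11, 7): e=[-8,24,0] → .  [on edge]
    (7,3)@(15, 7): e=[-16,40,-8] → .
    (2,4)@(5, 9): e=[-24,40,0] → .  [on edge]
  covered (2 px):
    . . . . . . . . . . . .
    . . . . . . . . . . . .
    . . . . . . . X . . . .
    . . X . . . . . . . . .
    . . . . . . . . . . . .
T1:
  2·area = 16
  edge (0, 8)→(6, 6): d=(6,-2) top-left  bias=+0
  edge (6, 6)→(20, 4): d=(14,-2) top-left  bias=+0
  edge (20, 4)→(0, 8): d=(-20,4) right/bottom  bias=-1
    (10,0)@(21, 1): e=[0,-40,56] → .  [on edge]
    (7,1)@(15, 3): e=[0,-24,40] → .  [on edge]
    (4,2)@(9, 5): e=[0,-8,24] → .  [on edge]
    (6,2)@(13, 5): e=[8,0,8] → X  [on edge]
    (7,2)@(15, 5): e=[12,4,0] → .  [on edge]
    (1,3)@(3, 7): e=[0,8,8] → X  [on edge]
    (2,3)@(5, 7): e=[4,12,0] → .  [on edge]
    (6,3)@(13, 7): e=[20,28,-32] → .
    (1,4)@(3, 9): e=[12,36,-32] → .
  covered (2 px):
    . . . . . . . . . . . .
    . . . . . . . . . . . .
    . . . . . . X . . . . .
    . X . . . . . . . . . .
    . . . . . . . . . . . .

Z-buffer (winner per pixel, '.' = empty):
  . . . . . . . . . . . .
  . . . . . . . . . . . .
  . . . . . . 1 0 . . . .
  . 1 0 . . . . . . . . .
  . . . . . . . . . . . .

Final: 1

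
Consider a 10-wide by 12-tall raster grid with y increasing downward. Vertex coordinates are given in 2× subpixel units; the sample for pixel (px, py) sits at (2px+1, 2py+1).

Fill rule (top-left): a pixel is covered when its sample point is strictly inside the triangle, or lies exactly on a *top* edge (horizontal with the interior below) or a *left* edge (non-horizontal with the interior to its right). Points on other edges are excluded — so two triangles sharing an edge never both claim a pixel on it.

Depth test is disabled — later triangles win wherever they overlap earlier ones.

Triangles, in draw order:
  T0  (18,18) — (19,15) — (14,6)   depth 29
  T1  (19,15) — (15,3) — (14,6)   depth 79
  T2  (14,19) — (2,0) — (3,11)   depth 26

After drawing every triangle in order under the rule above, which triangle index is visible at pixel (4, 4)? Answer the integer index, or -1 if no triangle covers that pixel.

T0:
  2·area = 24  (B↔C swapped to make it positive)
  edge (18, 18)→(14, 6): d=(-4,-12) top-left  bias=+0
  edge (14, 6)→(19, 15): d=(5,9) right/bottom  bias=-1
  edge (19, 15)→(18, 18): d=(-1,3) right/bottom  bias=-1
    (6,1)@(13, 3): e=[0,-6,30] → ·  [on edge]
    (7,4)@(15, 9): e=[0,6,18] → █  [on edge]
    (8,4)@(17, 9): e=[24,-12,12] → ·
    (7,5)@(15, 11): e=[-8,16,16] → ·
    (8,6)@(17, 13): e=[8,8,8] → █
    (9,6)@(19, 13): e=[32,-10,2] → ·
    (8,7)@(17, 15): e=[0,18,6] → █  [on edge]
    (9,7)@(19, 15): e=[24,0,0] → ·  [on edge]
    (8,8)@(17, 17): e=[-8,28,4] → ·
    (8,10)@(17, 21): e=[-24,48,0] → ·  [on edge]
    (9,10)@(19, 21): e=[0,30,-6] → ·  [on edge]
  covered (3 px):
    · · · · · · · · · ·
    · · · · · · · · · ·
    · · · · · · · · · ·
    · · · · · · · · · ·
    · · · · · · · █ · ·
    · · · · · · · · · ·
    · · · · · · · · █ ·
    · · · · · · · · █ ·
    · · · · · · · · · ·
    · · · · · · · · · ·
    · · · · · · · · · ·
    · · · · · · · · · ·
T1:
  2·area = 24  (B↔C swapped to make it positive)
  edge (19, 15)→(14, 6): d=(-5,-9) top-left  bias=+0
  edge (14, 6)→(15, 3): d=(1,-3) top-left  bias=+0
  edge (15, 3)→(19, 15): d=(4,12) right/bottom  bias=-1
    (7,1)@(15, 3): e=[24,0,0] → ·  [on edge]
    (7,2)@(15, 5): e=[14,2,8] → █
    (8,2)@(17, 5): e=[32,8,-16] → ·
    (7,3)@(15, 7): e=[4,4,16] → █
    (8,3)@(17, 7): e=[22,10,-8] → ·
    (6,4)@(13, 9): e=[-24,0,48] → ·  [on edge]
    (7,4)@(15, 9): e=[-6,6,24] → ·
    (8,4)@(17, 9): e=[12,12,0] → ·  [on edge]
    (8,5)@(17, 11): e=[2,14,8] → █
    (9,5)@(19, 11): e=[20,20,-16] → ·
    (8,6)@(17, 13): e=[-8,16,16] → ·
    (5,7)@(11, 15): e=[-72,0,96] → ·  [on edge]
    (9,7)@(19, 15): e=[0,24,0] → ·  [on edge]
    (4,10)@(9, 21): e=[-120,0,144] → ·  [on edge]
  covered (3 px):
    · · · · · · · · · ·
    · · · · · · · · · ·
    · · · · · · · █ · ·
    · · · · · · · █ · ·
    · · · · · · · · · ·
    · · · · · · · · █ ·
    · · · · · · · · · ·
    · · · · · · · · · ·
    · · · · · · · · · ·
    · · · · · · · · · ·
    · · · · · · · · · ·
    · · · · · · · · · ·
T2:
  2·area = 113  (B↔C swapped to make it positive)
  edge (14, 19)→(3, 11): d=(-11,-8) top-left  bias=+0
  edge (3, 11)→(2, 0): d=(-1,-11) top-left  bias=+0
  edge (2, 0)→(14, 19): d=(12,19) right/bottom  bias=-1
    (1,1)@(3, 3): e=[88,8,17] → █
    (2,1)@(5, 3): e=[104,30,-21] → ·
    (1,2)@(3, 5): e=[66,6,41] → █
    (2,2)@(5, 5): e=[82,28,3] → █
    (3,2)@(7, 5): e=[98,50,-35] → ·
    (1,3)@(3, 7): e=[44,4,65] → █
    (3,3)@(7, 7): e=[76,48,-11] → ·
    (1,4)@(3, 9): e=[22,2,89] → █
    (3,4)@(7, 9): e=[54,46,13] → █
    (4,4)@(9, 9): e=[70,68,-25] → ·
    (1,5)@(3, 11): e=[0,0,113] → █  [on edge]
    (4,5)@(9, 11): e=[48,66,-1] → ·
  covered (15 px):
    · · · · · · · · · ·
    · █ · · · · · · · ·
    · █ █ · · · · · · ·
    · █ █ · · · · · · ·
    · █ █ █ · · · · · ·
    · █ █ █ · · · · · ·
    · · · █ █ · · · · ·
    · · · · █ █ · · · ·
    · · · · · · · · · ·
    · · · · · · · · · ·
    · · · · · · · · · ·
    · · · · · · · · · ·

Z-buffer (winner per pixel, '.' = empty):
  . . . . . . . . . .
  . 2 . . . . . . . .
  . 2 2 . . . . 1 . .
  . 2 2 . . . . 1 . .
  . 2 2 2 . . . 0 . .
  . 2 2 2 . . . . 1 .
  . . . 2 2 . . . 0 .
  . . . . 2 2 . . 0 .
  . . . . . . . . . .
  . . . . . . . . . .
  . . . . . . . . . .
  . . . . . . . . . .

Result: -1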